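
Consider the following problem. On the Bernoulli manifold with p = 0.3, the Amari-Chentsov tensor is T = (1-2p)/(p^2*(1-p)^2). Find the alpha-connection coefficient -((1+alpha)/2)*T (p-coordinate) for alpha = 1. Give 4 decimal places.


Skewness (Amari-Chentsov) tensor: T = (1-2p)/(p^2*(1-p)^2).
p = 0.3, 1-2p = 0.4, p^2 = 0.09, (1-p)^2 = 0.49.
T = 0.4/(0.09 * 0.49) = 9.070295.
In the p-coordinate, Gamma^(alpha) = Gamma^(0) - (alpha/2)*T with Gamma^(0) = (1/2)*g'(p) = -T/2,
so Gamma^(alpha) = -((1+alpha)/2)*T.
alpha = 1, -(1+alpha)/2 = -1.0.
Gamma = -1.0 * 9.070295 = -9.0703

-9.0703


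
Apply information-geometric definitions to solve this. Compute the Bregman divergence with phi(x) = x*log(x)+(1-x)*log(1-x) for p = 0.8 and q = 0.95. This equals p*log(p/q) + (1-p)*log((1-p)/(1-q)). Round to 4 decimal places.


Bregman divergence with negative entropy generator:
D = p*log(p/q) + (1-p)*log((1-p)/(1-q)).
p = 0.8, q = 0.95.
p*log(p/q) = 0.8*log(0.8/0.95) = -0.13748.
(1-p)*log((1-p)/(1-q)) = 0.2*log(0.2/0.05) = 0.277259.
D = -0.13748 + 0.277259 = 0.1398

0.1398


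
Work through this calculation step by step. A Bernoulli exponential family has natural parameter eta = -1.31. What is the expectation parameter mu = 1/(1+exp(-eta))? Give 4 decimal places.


Dual coordinate (expectation parameter) for Bernoulli:
mu = 1/(1+exp(-eta)).
eta = -1.31.
exp(-eta) = exp(1.31) = 3.706174.
mu = 1/(1+3.706174) = 0.2125

0.2125


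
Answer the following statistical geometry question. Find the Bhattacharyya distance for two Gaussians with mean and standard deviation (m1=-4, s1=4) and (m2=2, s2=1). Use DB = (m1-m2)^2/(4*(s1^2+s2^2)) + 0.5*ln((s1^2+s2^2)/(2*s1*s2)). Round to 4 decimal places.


Bhattacharyya distance between two Gaussians:
DB = (m1-m2)^2/(4*(s1^2+s2^2)) + (1/2)*ln((s1^2+s2^2)/(2*s1*s2)).
(m1-m2)^2 = (-6)^2 = 36.
s1^2+s2^2 = 16 + 1 = 17.
term1 = 36/68 = 0.529412.
term2 = 0.5*ln(17/8.0) = 0.376886.
DB = 0.529412 + 0.376886 = 0.9063

0.9063


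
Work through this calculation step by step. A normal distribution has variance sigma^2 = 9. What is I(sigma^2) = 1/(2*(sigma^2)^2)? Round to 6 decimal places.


Fisher information for variance: I(sigma^2) = 1/(2*sigma^4).
sigma^2 = 9, so sigma^4 = 81.
I = 1/(2*81) = 1/162 = 0.006173

0.006173


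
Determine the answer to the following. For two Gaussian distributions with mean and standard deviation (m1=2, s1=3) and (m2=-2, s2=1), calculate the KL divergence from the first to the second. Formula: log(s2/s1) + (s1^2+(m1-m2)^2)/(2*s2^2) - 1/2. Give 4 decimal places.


KL divergence between normal distributions:
KL = log(s2/s1) + (s1^2 + (m1-m2)^2)/(2*s2^2) - 1/2.
log(1/3) = -1.098612.
(3^2 + (2--2)^2)/(2*1^2) = (9 + 16)/2 = 12.5.
KL = -1.098612 + 12.5 - 0.5 = 10.9014

10.9014


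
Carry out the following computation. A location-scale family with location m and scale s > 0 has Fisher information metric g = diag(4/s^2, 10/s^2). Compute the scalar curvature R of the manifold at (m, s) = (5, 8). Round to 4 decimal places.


The metric has the form g = (A dm^2 + B ds^2)/s^2 with A = 4, B = 10.
Substitute u = sqrt(A/B)*m: g = B*(du^2 + ds^2)/s^2, i.e. B times the
Poincare upper half-plane metric, which has constant Gaussian curvature -1.
Scaling a 2D metric by a constant c divides the Gaussian curvature by c,
so K = -1/B = -1/(10) = -0.1000 everywhere (the point (m, s) = (5, 8) is irrelevant:
the curvature is constant).
Scalar curvature in dimension 2: R = 2K = -2/(10) = -0.2000.

-0.2000


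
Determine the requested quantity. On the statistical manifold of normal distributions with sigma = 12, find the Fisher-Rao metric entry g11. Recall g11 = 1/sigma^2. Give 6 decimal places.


For the 2-parameter normal family, the Fisher metric has:
  g11 = 1/sigma^2, g22 = 2/sigma^2.
sigma = 12, sigma^2 = 144.
g11 = 0.006944

0.006944


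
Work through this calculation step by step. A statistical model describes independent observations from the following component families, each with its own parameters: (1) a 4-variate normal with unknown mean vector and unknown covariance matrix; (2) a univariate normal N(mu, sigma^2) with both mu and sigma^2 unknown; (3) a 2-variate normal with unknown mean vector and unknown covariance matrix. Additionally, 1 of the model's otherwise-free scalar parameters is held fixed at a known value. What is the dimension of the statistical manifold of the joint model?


The dimension of a statistical manifold equals the number of free
(independent) real parameters of the model. For a product of independent
blocks the parameter counts add.
- 4-variate normal: 4 (mean) + 4*5/2 = 10 (symmetric covariance) = 14.
- normal (mu, sigma^2): 2.
- 2-variate normal: 2 (mean) + 2*3/2 = 3 (symmetric covariance) = 5.
Total = 14 + 2 + 5 = 21.
1 parameter(s) fixed at known values: 21 - 1 = 20.
Dimension = 20

20


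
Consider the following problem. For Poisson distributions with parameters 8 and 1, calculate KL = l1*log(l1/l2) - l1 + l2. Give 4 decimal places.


KL divergence for Poisson:
KL = l1*log(l1/l2) - l1 + l2.
l1 = 8, l2 = 1.
log(8/1) = 2.079442.
l1*log(l1/l2) = 8 * 2.079442 = 16.635532.
KL = 16.635532 - 8 + 1 = 9.6355

9.6355


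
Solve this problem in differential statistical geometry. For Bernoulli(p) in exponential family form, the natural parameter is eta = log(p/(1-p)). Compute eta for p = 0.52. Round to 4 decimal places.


Natural parameter for Bernoulli: eta = log(p/(1-p)).
p = 0.52, 1-p = 0.48.
p/(1-p) = 1.083333.
eta = log(1.083333) = 0.0800

0.0800


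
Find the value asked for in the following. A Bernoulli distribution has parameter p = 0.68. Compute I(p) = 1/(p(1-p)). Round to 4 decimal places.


For Bernoulli(p), Fisher information is I(p) = 1/(p*(1-p)).
p = 0.68, 1-p = 0.32.
p*(1-p) = 0.2176.
I(p) = 1/0.2176 = 4.5956

4.5956


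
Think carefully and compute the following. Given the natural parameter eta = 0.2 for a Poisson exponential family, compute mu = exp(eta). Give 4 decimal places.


Expectation parameter for Poisson exponential family:
mu = exp(eta).
eta = 0.2.
mu = exp(0.2) = 1.2214

1.2214


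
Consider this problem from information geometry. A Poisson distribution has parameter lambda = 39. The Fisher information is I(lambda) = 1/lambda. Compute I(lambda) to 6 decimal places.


Fisher information for Poisson: I(lambda) = 1/lambda.
lambda = 39.
I(lambda) = 1/39 = 0.025641

0.025641


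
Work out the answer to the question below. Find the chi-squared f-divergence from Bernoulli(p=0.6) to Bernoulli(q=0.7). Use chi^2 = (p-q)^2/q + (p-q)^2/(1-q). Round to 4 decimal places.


Chi-squared divergence between Bernoulli distributions:
chi^2 = (p-q)^2/q + (p-q)^2/(1-q).
p = 0.6, q = 0.7, p-q = -0.1.
(p-q)^2 = 0.01.
term1 = 0.01/0.7 = 0.014286.
term2 = 0.01/0.3 = 0.033333.
chi^2 = 0.014286 + 0.033333 = 0.0476

0.0476


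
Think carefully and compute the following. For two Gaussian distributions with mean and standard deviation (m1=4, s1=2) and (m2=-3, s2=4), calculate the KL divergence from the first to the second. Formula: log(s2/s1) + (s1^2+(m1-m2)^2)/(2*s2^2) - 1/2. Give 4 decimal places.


KL divergence between normal distributions:
KL = log(s2/s1) + (s1^2 + (m1-m2)^2)/(2*s2^2) - 1/2.
log(4/2) = 0.693147.
(2^2 + (4--3)^2)/(2*4^2) = (4 + 49)/32 = 1.65625.
KL = 0.693147 + 1.65625 - 0.5 = 1.8494

1.8494


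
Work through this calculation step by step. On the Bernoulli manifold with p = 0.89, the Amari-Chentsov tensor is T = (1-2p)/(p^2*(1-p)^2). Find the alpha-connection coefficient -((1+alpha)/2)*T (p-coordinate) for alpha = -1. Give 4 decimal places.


Skewness (Amari-Chentsov) tensor: T = (1-2p)/(p^2*(1-p)^2).
p = 0.89, 1-2p = -0.78, p^2 = 0.7921, (1-p)^2 = 0.0121.
T = -0.78/(0.7921 * 0.0121) = -81.382161.
In the p-coordinate, Gamma^(alpha) = Gamma^(0) - (alpha/2)*T with Gamma^(0) = (1/2)*g'(p) = -T/2,
so Gamma^(alpha) = -((1+alpha)/2)*T.
alpha = -1, -(1+alpha)/2 = 0.0.
Gamma = 0.0 * -81.382161 = 0.0000

0.0000


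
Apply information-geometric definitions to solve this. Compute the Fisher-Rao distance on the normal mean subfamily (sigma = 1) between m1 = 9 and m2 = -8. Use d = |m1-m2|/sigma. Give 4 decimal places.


On the fixed-variance normal subfamily, geodesic distance = |m1-m2|/sigma.
|9 - -8| = 17.
sigma = 1.
d = 17/1 = 17.0000

17.0000


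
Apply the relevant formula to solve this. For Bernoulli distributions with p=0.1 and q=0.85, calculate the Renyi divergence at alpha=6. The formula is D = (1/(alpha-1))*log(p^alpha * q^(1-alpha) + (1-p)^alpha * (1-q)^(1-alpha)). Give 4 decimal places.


Renyi divergence of order alpha between Bernoulli distributions:
D = (1/(alpha-1))*log(p^alpha * q^(1-alpha) + (1-p)^alpha * (1-q)^(1-alpha)).
alpha = 6, p = 0.1, q = 0.85.
p^alpha * q^(1-alpha) = 0.1^6 * 0.85^-5 = 2e-06.
(1-p)^alpha * (1-q)^(1-alpha) = 0.9^6 * 0.15^-5 = 6998.4.
sum = 2e-06 + 6998.4 = 6998.400002.
D = (1/5)*log(6998.400002) = 1.7707

1.7707


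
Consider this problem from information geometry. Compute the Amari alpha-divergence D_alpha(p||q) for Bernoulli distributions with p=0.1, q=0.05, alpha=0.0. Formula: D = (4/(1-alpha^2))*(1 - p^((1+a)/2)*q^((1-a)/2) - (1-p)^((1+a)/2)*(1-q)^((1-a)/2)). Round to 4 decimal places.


Amari alpha-divergence:
D = (4/(1-alpha^2))*(1 - p^((1+a)/2)*q^((1-a)/2) - (1-p)^((1+a)/2)*(1-q)^((1-a)/2)).
alpha = 0.0, p = 0.1, q = 0.05.
e1 = (1+alpha)/2 = 0.5, e2 = (1-alpha)/2 = 0.5.
t1 = p^e1 * q^e2 = 0.1^0.5 * 0.05^0.5 = 0.070711.
t2 = (1-p)^e1 * (1-q)^e2 = 0.9^0.5 * 0.95^0.5 = 0.924662.
4/(1-alpha^2) = 4.0.
D = 4.0*(1 - 0.070711 - 0.924662) = 0.0185

0.0185


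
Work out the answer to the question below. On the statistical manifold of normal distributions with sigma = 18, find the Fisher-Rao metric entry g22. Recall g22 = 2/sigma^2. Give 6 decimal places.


For the 2-parameter normal family, the Fisher metric has:
  g11 = 1/sigma^2, g22 = 2/sigma^2.
sigma = 18, sigma^2 = 324.
g22 = 0.006173

0.006173


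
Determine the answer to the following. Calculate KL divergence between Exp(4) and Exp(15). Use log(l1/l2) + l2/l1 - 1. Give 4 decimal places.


KL divergence for exponential family:
KL = log(l1/l2) + l2/l1 - 1.
log(4/15) = -1.321756.
15/4 = 3.75.
KL = -1.321756 + 3.75 - 1 = 1.4282

1.4282


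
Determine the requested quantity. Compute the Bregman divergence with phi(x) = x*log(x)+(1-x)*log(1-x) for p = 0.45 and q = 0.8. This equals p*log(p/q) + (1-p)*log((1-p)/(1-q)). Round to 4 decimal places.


Bregman divergence with negative entropy generator:
D = p*log(p/q) + (1-p)*log((1-p)/(1-q)).
p = 0.45, q = 0.8.
p*log(p/q) = 0.45*log(0.45/0.8) = -0.258914.
(1-p)*log((1-p)/(1-q)) = 0.55*log(0.55/0.2) = 0.556381.
D = -0.258914 + 0.556381 = 0.2975

0.2975


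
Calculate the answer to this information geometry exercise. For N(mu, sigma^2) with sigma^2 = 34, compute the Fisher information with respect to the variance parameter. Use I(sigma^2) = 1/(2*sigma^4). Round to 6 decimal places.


Fisher information for variance: I(sigma^2) = 1/(2*sigma^4).
sigma^2 = 34, so sigma^4 = 1156.
I = 1/(2*1156) = 1/2312 = 0.000433

0.000433


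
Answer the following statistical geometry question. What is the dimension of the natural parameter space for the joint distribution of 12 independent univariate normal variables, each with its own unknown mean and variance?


Exponential family dimension calculation:
Each univariate normal has two natural parameters (mu/sigma^2 and -1/(2 sigma^2)).
With 12 independent components, dim = 2 * 12 = 24.

24


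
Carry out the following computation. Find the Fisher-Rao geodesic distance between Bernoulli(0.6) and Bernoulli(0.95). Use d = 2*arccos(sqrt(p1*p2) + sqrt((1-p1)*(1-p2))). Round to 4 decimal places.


Geodesic distance on Bernoulli manifold:
d(p1,p2) = 2*arccos(sqrt(p1*p2) + sqrt((1-p1)*(1-p2))).
sqrt(p1*p2) = sqrt(0.6*0.95) = 0.754983.
sqrt((1-p1)*(1-p2)) = sqrt(0.4*0.05) = 0.141421.
arg = 0.754983 + 0.141421 = 0.896405.
d = 2*arccos(0.896405) = 0.9184

0.9184


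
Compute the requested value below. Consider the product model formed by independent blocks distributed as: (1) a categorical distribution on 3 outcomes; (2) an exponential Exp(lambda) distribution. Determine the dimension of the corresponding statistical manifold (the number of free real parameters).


The dimension of a statistical manifold equals the number of free
(independent) real parameters of the model. For a product of independent
blocks the parameter counts add.
- categorical on 3 outcomes (probabilities sum to 1): 3-1 = 2.
- exponential (lambda): 1.
Total = 2 + 1 = 3.
Dimension = 3

3


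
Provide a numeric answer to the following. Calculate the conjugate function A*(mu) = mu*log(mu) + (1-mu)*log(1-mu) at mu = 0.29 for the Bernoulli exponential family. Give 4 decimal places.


Legendre transform for Bernoulli:
A*(mu) = mu*log(mu) + (1-mu)*log(1-mu).
mu = 0.29, 1-mu = 0.71.
mu*log(mu) = 0.29*log(0.29) = -0.358984.
(1-mu)*log(1-mu) = 0.71*log(0.71) = -0.243168.
A* = -0.358984 + -0.243168 = -0.6022

-0.6022


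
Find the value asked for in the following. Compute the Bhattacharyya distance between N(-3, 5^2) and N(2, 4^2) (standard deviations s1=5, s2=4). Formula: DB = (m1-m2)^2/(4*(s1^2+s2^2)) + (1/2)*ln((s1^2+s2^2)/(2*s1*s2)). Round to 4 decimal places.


Bhattacharyya distance between two Gaussians:
DB = (m1-m2)^2/(4*(s1^2+s2^2)) + (1/2)*ln((s1^2+s2^2)/(2*s1*s2)).
(m1-m2)^2 = (-5)^2 = 25.
s1^2+s2^2 = 25 + 16 = 41.
term1 = 25/164 = 0.152439.
term2 = 0.5*ln(41/40.0) = 0.012346.
DB = 0.152439 + 0.012346 = 0.1648

0.1648


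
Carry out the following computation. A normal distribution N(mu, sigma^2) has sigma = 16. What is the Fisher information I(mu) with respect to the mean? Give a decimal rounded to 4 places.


The Fisher information for the mean of a normal distribution is I(mu) = 1/sigma^2.
sigma = 16, so sigma^2 = 256.
I(mu) = 1/256 = 0.0039

0.0039


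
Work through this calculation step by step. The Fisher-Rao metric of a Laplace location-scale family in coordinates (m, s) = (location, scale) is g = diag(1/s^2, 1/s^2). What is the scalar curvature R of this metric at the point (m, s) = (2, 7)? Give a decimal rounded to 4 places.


The metric has the form g = (A dm^2 + B ds^2)/s^2 with A = 1, B = 1.
Substitute u = sqrt(A/B)*m: g = B*(du^2 + ds^2)/s^2, i.e. B times the
Poincare upper half-plane metric, which has constant Gaussian curvature -1.
Scaling a 2D metric by a constant c divides the Gaussian curvature by c,
so K = -1/B = -1/(1) = -1.0000 everywhere (the point (m, s) = (2, 7) is irrelevant:
the curvature is constant).
Scalar curvature in dimension 2: R = 2K = -2/(1) = -2.0000.

-2.0000


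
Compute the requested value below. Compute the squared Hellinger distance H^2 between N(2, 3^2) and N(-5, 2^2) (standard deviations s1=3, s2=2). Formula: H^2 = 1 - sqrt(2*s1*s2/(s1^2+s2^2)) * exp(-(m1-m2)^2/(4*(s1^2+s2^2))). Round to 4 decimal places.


Squared Hellinger distance for Gaussians:
H^2 = 1 - sqrt(2*s1*s2/(s1^2+s2^2)) * exp(-(m1-m2)^2/(4*(s1^2+s2^2))).
s1^2 = 9, s2^2 = 4, s1^2+s2^2 = 13.
sqrt(2*3*2/(13)) = 0.960769.
(m1-m2)^2 = (7)^2 = 49.
exp(-49/(4*13)) = exp(-0.942308) = 0.389727.
H^2 = 1 - 0.960769*0.389727 = 0.6256

0.6256


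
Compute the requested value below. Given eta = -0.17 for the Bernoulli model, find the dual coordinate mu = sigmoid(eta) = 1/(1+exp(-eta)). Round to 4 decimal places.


Dual coordinate (expectation parameter) for Bernoulli:
mu = 1/(1+exp(-eta)).
eta = -0.17.
exp(-eta) = exp(0.17) = 1.185305.
mu = 1/(1+1.185305) = 0.4576

0.4576


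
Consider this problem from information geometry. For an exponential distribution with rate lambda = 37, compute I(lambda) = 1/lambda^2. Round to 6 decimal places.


Fisher information for exponential: I(lambda) = 1/lambda^2.
lambda = 37, lambda^2 = 1369.
I = 1/1369 = 0.000730

0.000730


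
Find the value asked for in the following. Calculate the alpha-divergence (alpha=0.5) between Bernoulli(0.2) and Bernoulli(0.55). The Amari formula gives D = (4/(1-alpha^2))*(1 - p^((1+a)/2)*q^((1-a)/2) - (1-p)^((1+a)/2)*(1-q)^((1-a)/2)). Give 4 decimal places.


Amari alpha-divergence:
D = (4/(1-alpha^2))*(1 - p^((1+a)/2)*q^((1-a)/2) - (1-p)^((1+a)/2)*(1-q)^((1-a)/2)).
alpha = 0.5, p = 0.2, q = 0.55.
e1 = (1+alpha)/2 = 0.75, e2 = (1-alpha)/2 = 0.25.
t1 = p^e1 * q^e2 = 0.2^0.75 * 0.55^0.25 = 0.257551.
t2 = (1-p)^e1 * (1-q)^e2 = 0.8^0.75 * 0.45^0.25 = 0.69282.
4/(1-alpha^2) = 5.333333.
D = 5.333333*(1 - 0.257551 - 0.69282) = 0.2647

0.2647


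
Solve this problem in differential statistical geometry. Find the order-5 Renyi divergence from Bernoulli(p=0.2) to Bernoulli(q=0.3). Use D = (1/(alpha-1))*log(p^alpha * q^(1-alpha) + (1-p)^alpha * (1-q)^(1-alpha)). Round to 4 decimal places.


Renyi divergence of order alpha between Bernoulli distributions:
D = (1/(alpha-1))*log(p^alpha * q^(1-alpha) + (1-p)^alpha * (1-q)^(1-alpha)).
alpha = 5, p = 0.2, q = 0.3.
p^alpha * q^(1-alpha) = 0.2^5 * 0.3^-4 = 0.039506.
(1-p)^alpha * (1-q)^(1-alpha) = 0.8^5 * 0.7^-4 = 1.364765.
sum = 0.039506 + 1.364765 = 1.404271.
D = (1/4)*log(1.404271) = 0.0849

0.0849


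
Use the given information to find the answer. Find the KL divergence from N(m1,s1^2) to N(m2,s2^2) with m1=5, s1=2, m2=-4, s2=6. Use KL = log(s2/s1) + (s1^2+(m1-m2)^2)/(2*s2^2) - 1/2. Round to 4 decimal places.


KL divergence between normal distributions:
KL = log(s2/s1) + (s1^2 + (m1-m2)^2)/(2*s2^2) - 1/2.
log(6/2) = 1.098612.
(2^2 + (5--4)^2)/(2*6^2) = (4 + 81)/72 = 1.180556.
KL = 1.098612 + 1.180556 - 0.5 = 1.7792

1.7792


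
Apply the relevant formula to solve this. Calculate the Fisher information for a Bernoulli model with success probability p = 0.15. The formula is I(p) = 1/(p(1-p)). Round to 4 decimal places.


For Bernoulli(p), Fisher information is I(p) = 1/(p*(1-p)).
p = 0.15, 1-p = 0.85.
p*(1-p) = 0.1275.
I(p) = 1/0.1275 = 7.8431

7.8431


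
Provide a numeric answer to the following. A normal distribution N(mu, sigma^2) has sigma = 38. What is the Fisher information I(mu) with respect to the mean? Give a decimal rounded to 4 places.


The Fisher information for the mean of a normal distribution is I(mu) = 1/sigma^2.
sigma = 38, so sigma^2 = 1444.
I(mu) = 1/1444 = 0.0007

0.0007


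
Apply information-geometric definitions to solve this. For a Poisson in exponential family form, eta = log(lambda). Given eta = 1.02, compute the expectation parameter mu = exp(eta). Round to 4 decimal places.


Expectation parameter for Poisson exponential family:
mu = exp(eta).
eta = 1.02.
mu = exp(1.02) = 2.7732

2.7732


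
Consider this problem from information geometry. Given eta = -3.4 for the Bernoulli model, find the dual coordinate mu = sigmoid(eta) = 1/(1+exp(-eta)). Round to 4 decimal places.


Dual coordinate (expectation parameter) for Bernoulli:
mu = 1/(1+exp(-eta)).
eta = -3.4.
exp(-eta) = exp(3.4) = 29.9641.
mu = 1/(1+29.9641) = 0.0323

0.0323


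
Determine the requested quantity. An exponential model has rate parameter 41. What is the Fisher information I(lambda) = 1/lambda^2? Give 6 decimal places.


Fisher information for exponential: I(lambda) = 1/lambda^2.
lambda = 41, lambda^2 = 1681.
I = 1/1681 = 0.000595

0.000595


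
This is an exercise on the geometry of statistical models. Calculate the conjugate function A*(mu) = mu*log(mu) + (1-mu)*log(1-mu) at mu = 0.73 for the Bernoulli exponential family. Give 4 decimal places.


Legendre transform for Bernoulli:
A*(mu) = mu*log(mu) + (1-mu)*log(1-mu).
mu = 0.73, 1-mu = 0.27.
mu*log(mu) = 0.73*log(0.73) = -0.229739.
(1-mu)*log(1-mu) = 0.27*log(0.27) = -0.35352.
A* = -0.229739 + -0.35352 = -0.5833

-0.5833


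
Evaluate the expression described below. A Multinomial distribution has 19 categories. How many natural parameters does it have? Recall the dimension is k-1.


Exponential family dimension calculation:
For Multinomial with k=19 categories, dim = k-1 = 18.

18


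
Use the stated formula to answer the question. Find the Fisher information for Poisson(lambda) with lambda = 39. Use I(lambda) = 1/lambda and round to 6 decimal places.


Fisher information for Poisson: I(lambda) = 1/lambda.
lambda = 39.
I(lambda) = 1/39 = 0.025641

0.025641


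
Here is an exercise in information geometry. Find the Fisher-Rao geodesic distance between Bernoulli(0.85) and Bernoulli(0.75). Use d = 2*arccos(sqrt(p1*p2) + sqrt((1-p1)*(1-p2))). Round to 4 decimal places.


Geodesic distance on Bernoulli manifold:
d(p1,p2) = 2*arccos(sqrt(p1*p2) + sqrt((1-p1)*(1-p2))).
sqrt(p1*p2) = sqrt(0.85*0.75) = 0.798436.
sqrt((1-p1)*(1-p2)) = sqrt(0.15*0.25) = 0.193649.
arg = 0.798436 + 0.193649 = 0.992085.
d = 2*arccos(0.992085) = 0.2518

0.2518


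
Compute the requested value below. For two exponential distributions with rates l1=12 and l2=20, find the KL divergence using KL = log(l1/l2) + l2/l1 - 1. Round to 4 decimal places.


KL divergence for exponential family:
KL = log(l1/l2) + l2/l1 - 1.
log(12/20) = -0.510826.
20/12 = 1.666667.
KL = -0.510826 + 1.666667 - 1 = 0.1558

0.1558


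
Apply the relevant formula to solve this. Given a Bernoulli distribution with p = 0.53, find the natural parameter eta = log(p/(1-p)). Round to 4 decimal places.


Natural parameter for Bernoulli: eta = log(p/(1-p)).
p = 0.53, 1-p = 0.47.
p/(1-p) = 1.12766.
eta = log(1.12766) = 0.1201

0.1201


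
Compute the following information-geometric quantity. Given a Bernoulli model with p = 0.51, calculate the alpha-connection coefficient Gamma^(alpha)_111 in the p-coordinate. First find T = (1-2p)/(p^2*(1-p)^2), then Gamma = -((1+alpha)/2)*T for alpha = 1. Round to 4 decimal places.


Skewness (Amari-Chentsov) tensor: T = (1-2p)/(p^2*(1-p)^2).
p = 0.51, 1-2p = -0.02, p^2 = 0.2601, (1-p)^2 = 0.2401.
T = -0.02/(0.2601 * 0.2401) = -0.320256.
In the p-coordinate, Gamma^(alpha) = Gamma^(0) - (alpha/2)*T with Gamma^(0) = (1/2)*g'(p) = -T/2,
so Gamma^(alpha) = -((1+alpha)/2)*T.
alpha = 1, -(1+alpha)/2 = -1.0.
Gamma = -1.0 * -0.320256 = 0.3203

0.3203


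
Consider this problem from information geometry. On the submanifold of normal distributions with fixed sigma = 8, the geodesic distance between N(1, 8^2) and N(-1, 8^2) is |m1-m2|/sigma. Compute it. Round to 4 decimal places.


On the fixed-variance normal subfamily, geodesic distance = |m1-m2|/sigma.
|1 - -1| = 2.
sigma = 8.
d = 2/8 = 0.2500

0.2500


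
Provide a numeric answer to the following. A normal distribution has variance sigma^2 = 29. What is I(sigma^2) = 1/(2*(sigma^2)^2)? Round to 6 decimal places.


Fisher information for variance: I(sigma^2) = 1/(2*sigma^4).
sigma^2 = 29, so sigma^4 = 841.
I = 1/(2*841) = 1/1682 = 0.000595

0.000595


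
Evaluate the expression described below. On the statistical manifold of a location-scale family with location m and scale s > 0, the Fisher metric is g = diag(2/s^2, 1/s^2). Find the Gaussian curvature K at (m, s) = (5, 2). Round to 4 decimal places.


The metric has the form g = (A dm^2 + B ds^2)/s^2 with A = 2, B = 1.
Substitute u = sqrt(A/B)*m: g = B*(du^2 + ds^2)/s^2, i.e. B times the
Poincare upper half-plane metric, which has constant Gaussian curvature -1.
Scaling a 2D metric by a constant c divides the Gaussian curvature by c,
so K = -1/B = -1/(1) = -1.0000 everywhere (the point (m, s) = (5, 2) is irrelevant:
the curvature is constant).
The requested Gaussian curvature is K = -1.0000.

-1.0000


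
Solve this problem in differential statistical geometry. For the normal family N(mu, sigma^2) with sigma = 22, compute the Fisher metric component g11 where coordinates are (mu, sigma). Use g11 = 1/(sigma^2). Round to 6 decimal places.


For the 2-parameter normal family, the Fisher metric has:
  g11 = 1/sigma^2, g22 = 2/sigma^2.
sigma = 22, sigma^2 = 484.
g11 = 0.002066

0.002066


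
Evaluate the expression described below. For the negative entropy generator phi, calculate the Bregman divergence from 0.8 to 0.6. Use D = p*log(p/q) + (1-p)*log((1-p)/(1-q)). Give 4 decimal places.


Bregman divergence with negative entropy generator:
D = p*log(p/q) + (1-p)*log((1-p)/(1-q)).
p = 0.8, q = 0.6.
p*log(p/q) = 0.8*log(0.8/0.6) = 0.230146.
(1-p)*log((1-p)/(1-q)) = 0.2*log(0.2/0.4) = -0.138629.
D = 0.230146 + -0.138629 = 0.0915

0.0915


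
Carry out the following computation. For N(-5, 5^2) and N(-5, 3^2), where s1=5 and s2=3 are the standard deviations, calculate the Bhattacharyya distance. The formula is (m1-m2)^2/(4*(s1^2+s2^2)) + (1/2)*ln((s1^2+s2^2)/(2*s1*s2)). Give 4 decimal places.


Bhattacharyya distance between two Gaussians:
DB = (m1-m2)^2/(4*(s1^2+s2^2)) + (1/2)*ln((s1^2+s2^2)/(2*s1*s2)).
(m1-m2)^2 = (0)^2 = 0.
s1^2+s2^2 = 25 + 9 = 34.
term1 = 0/136 = 0.0.
term2 = 0.5*ln(34/30.0) = 0.062582.
DB = 0.0 + 0.062582 = 0.0626

0.0626


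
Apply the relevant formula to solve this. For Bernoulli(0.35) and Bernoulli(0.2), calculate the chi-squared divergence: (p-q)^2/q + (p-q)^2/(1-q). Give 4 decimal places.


Chi-squared divergence between Bernoulli distributions:
chi^2 = (p-q)^2/q + (p-q)^2/(1-q).
p = 0.35, q = 0.2, p-q = 0.15.
(p-q)^2 = 0.0225.
term1 = 0.0225/0.2 = 0.1125.
term2 = 0.0225/0.8 = 0.028125.
chi^2 = 0.1125 + 0.028125 = 0.1406

0.1406


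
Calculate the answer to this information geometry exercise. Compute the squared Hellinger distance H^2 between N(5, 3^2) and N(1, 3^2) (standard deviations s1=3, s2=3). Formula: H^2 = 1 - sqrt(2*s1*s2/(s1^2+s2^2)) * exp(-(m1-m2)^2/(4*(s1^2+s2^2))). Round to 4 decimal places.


Squared Hellinger distance for Gaussians:
H^2 = 1 - sqrt(2*s1*s2/(s1^2+s2^2)) * exp(-(m1-m2)^2/(4*(s1^2+s2^2))).
s1^2 = 9, s2^2 = 9, s1^2+s2^2 = 18.
sqrt(2*3*3/(18)) = 1.0.
(m1-m2)^2 = (4)^2 = 16.
exp(-16/(4*18)) = exp(-0.222222) = 0.800737.
H^2 = 1 - 1.0*0.800737 = 0.1993

0.1993


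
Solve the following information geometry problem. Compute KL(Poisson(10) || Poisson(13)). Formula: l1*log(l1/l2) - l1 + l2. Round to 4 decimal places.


KL divergence for Poisson:
KL = l1*log(l1/l2) - l1 + l2.
l1 = 10, l2 = 13.
log(10/13) = -0.262364.
l1*log(l1/l2) = 10 * -0.262364 = -2.623643.
KL = -2.623643 - 10 + 13 = 0.3764

0.3764


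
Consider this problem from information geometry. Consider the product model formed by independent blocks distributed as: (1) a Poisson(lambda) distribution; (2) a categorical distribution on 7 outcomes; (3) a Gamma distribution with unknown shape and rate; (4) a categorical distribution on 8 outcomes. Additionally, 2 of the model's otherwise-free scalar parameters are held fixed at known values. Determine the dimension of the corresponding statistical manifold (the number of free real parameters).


The dimension of a statistical manifold equals the number of free
(independent) real parameters of the model. For a product of independent
blocks the parameter counts add.
- Poisson (lambda): 1.
- categorical on 7 outcomes (probabilities sum to 1): 7-1 = 6.
- Gamma (shape, rate): 2.
- categorical on 8 outcomes (probabilities sum to 1): 8-1 = 7.
Total = 1 + 6 + 2 + 7 = 16.
2 parameter(s) fixed at known values: 16 - 2 = 14.
Dimension = 14

14


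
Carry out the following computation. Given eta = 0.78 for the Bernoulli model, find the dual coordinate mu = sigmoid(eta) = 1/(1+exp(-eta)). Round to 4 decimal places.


Dual coordinate (expectation parameter) for Bernoulli:
mu = 1/(1+exp(-eta)).
eta = 0.78.
exp(-eta) = exp(-0.78) = 0.458406.
mu = 1/(1+0.458406) = 0.6857

0.6857


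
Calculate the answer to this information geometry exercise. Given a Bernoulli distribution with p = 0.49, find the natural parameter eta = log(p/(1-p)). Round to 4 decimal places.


Natural parameter for Bernoulli: eta = log(p/(1-p)).
p = 0.49, 1-p = 0.51.
p/(1-p) = 0.960784.
eta = log(0.960784) = -0.0400

-0.0400


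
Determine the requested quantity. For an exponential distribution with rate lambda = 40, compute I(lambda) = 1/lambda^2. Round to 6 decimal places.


Fisher information for exponential: I(lambda) = 1/lambda^2.
lambda = 40, lambda^2 = 1600.
I = 1/1600 = 0.000625

0.000625


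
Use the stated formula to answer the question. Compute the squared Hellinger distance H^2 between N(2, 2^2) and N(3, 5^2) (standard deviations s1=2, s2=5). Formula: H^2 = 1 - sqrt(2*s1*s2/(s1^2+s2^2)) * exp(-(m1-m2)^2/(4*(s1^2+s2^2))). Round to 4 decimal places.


Squared Hellinger distance for Gaussians:
H^2 = 1 - sqrt(2*s1*s2/(s1^2+s2^2)) * exp(-(m1-m2)^2/(4*(s1^2+s2^2))).
s1^2 = 4, s2^2 = 25, s1^2+s2^2 = 29.
sqrt(2*2*5/(29)) = 0.830455.
(m1-m2)^2 = (-1)^2 = 1.
exp(-1/(4*29)) = exp(-0.008621) = 0.991416.
H^2 = 1 - 0.830455*0.991416 = 0.1767

0.1767


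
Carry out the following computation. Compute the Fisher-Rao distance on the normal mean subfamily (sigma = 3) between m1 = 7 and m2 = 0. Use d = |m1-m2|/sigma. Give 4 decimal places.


On the fixed-variance normal subfamily, geodesic distance = |m1-m2|/sigma.
|7 - 0| = 7.
sigma = 3.
d = 7/3 = 2.3333

2.3333


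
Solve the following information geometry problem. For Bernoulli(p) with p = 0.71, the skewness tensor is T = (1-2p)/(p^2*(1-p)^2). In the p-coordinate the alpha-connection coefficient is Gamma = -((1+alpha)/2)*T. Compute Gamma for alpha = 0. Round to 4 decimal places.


Skewness (Amari-Chentsov) tensor: T = (1-2p)/(p^2*(1-p)^2).
p = 0.71, 1-2p = -0.42, p^2 = 0.5041, (1-p)^2 = 0.0841.
T = -0.42/(0.5041 * 0.0841) = -9.906873.
In the p-coordinate, Gamma^(alpha) = Gamma^(0) - (alpha/2)*T with Gamma^(0) = (1/2)*g'(p) = -T/2,
so Gamma^(alpha) = -((1+alpha)/2)*T.
alpha = 0, -(1+alpha)/2 = -0.5.
Gamma = -0.5 * -9.906873 = 4.9534

4.9534


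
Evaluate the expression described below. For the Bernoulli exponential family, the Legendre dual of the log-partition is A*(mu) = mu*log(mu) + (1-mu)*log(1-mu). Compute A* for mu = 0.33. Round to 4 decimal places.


Legendre transform for Bernoulli:
A*(mu) = mu*log(mu) + (1-mu)*log(1-mu).
mu = 0.33, 1-mu = 0.67.
mu*log(mu) = 0.33*log(0.33) = -0.365859.
(1-mu)*log(1-mu) = 0.67*log(0.67) = -0.26832.
A* = -0.365859 + -0.26832 = -0.6342

-0.6342


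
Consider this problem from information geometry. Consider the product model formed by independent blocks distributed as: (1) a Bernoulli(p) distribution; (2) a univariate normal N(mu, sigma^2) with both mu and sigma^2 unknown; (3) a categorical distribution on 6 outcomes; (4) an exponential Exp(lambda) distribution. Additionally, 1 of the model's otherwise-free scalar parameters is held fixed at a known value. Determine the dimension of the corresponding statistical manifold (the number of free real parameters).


The dimension of a statistical manifold equals the number of free
(independent) real parameters of the model. For a product of independent
blocks the parameter counts add.
- Bernoulli (p): 1.
- normal (mu, sigma^2): 2.
- categorical on 6 outcomes (probabilities sum to 1): 6-1 = 5.
- exponential (lambda): 1.
Total = 1 + 2 + 5 + 1 = 9.
1 parameter(s) fixed at known values: 9 - 1 = 8.
Dimension = 8

8


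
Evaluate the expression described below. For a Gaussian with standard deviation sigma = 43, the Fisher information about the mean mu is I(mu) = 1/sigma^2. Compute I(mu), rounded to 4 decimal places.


The Fisher information for the mean of a normal distribution is I(mu) = 1/sigma^2.
sigma = 43, so sigma^2 = 1849.
I(mu) = 1/1849 = 0.0005

0.0005


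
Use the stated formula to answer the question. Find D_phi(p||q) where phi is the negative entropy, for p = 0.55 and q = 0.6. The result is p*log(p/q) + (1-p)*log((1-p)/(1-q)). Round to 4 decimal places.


Bregman divergence with negative entropy generator:
D = p*log(p/q) + (1-p)*log((1-p)/(1-q)).
p = 0.55, q = 0.6.
p*log(p/q) = 0.55*log(0.55/0.6) = -0.047856.
(1-p)*log((1-p)/(1-q)) = 0.45*log(0.45/0.4) = 0.053002.
D = -0.047856 + 0.053002 = 0.0051

0.0051


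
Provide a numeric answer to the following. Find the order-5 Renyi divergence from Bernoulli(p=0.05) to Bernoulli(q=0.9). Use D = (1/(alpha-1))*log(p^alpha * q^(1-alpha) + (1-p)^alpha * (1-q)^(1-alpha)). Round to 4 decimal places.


Renyi divergence of order alpha between Bernoulli distributions:
D = (1/(alpha-1))*log(p^alpha * q^(1-alpha) + (1-p)^alpha * (1-q)^(1-alpha)).
alpha = 5, p = 0.05, q = 0.9.
p^alpha * q^(1-alpha) = 0.05^5 * 0.9^-4 = 0.0.
(1-p)^alpha * (1-q)^(1-alpha) = 0.95^5 * 0.1^-4 = 7737.809375.
sum = 0.0 + 7737.809375 = 7737.809375.
D = (1/4)*log(7737.809375) = 2.2385

2.2385


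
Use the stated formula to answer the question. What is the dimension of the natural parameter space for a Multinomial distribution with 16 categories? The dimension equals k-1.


Exponential family dimension calculation:
For Multinomial with k=16 categories, dim = k-1 = 15.

15


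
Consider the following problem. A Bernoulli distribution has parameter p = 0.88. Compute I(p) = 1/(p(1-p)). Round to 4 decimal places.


For Bernoulli(p), Fisher information is I(p) = 1/(p*(1-p)).
p = 0.88, 1-p = 0.12.
p*(1-p) = 0.1056.
I(p) = 1/0.1056 = 9.4697

9.4697


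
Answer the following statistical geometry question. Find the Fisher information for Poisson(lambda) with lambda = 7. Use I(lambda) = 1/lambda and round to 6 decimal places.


Fisher information for Poisson: I(lambda) = 1/lambda.
lambda = 7.
I(lambda) = 1/7 = 0.142857

0.142857


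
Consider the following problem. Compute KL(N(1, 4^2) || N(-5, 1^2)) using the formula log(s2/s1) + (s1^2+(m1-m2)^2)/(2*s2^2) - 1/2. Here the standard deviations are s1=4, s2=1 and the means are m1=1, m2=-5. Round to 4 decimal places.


KL divergence between normal distributions:
KL = log(s2/s1) + (s1^2 + (m1-m2)^2)/(2*s2^2) - 1/2.
log(1/4) = -1.386294.
(4^2 + (1--5)^2)/(2*1^2) = (16 + 36)/2 = 26.0.
KL = -1.386294 + 26.0 - 0.5 = 24.1137

24.1137


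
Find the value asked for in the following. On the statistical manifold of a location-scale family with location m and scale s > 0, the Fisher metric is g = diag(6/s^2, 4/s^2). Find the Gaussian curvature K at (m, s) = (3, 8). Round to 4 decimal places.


The metric has the form g = (A dm^2 + B ds^2)/s^2 with A = 6, B = 4.
Substitute u = sqrt(A/B)*m: g = B*(du^2 + ds^2)/s^2, i.e. B times the
Poincare upper half-plane metric, which has constant Gaussian curvature -1.
Scaling a 2D metric by a constant c divides the Gaussian curvature by c,
so K = -1/B = -1/(4) = -0.2500 everywhere (the point (m, s) = (3, 8) is irrelevant:
the curvature is constant).
The requested Gaussian curvature is K = -0.2500.

-0.2500


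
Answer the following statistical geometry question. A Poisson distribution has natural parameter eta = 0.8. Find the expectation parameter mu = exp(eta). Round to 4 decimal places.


Expectation parameter for Poisson exponential family:
mu = exp(eta).
eta = 0.8.
mu = exp(0.8) = 2.2255

2.2255


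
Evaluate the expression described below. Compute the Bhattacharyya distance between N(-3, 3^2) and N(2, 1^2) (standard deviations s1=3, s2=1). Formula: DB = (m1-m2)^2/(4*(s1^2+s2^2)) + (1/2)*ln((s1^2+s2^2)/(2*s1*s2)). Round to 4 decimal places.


Bhattacharyya distance between two Gaussians:
DB = (m1-m2)^2/(4*(s1^2+s2^2)) + (1/2)*ln((s1^2+s2^2)/(2*s1*s2)).
(m1-m2)^2 = (-5)^2 = 25.
s1^2+s2^2 = 9 + 1 = 10.
term1 = 25/40 = 0.625.
term2 = 0.5*ln(10/6.0) = 0.255413.
DB = 0.625 + 0.255413 = 0.8804

0.8804


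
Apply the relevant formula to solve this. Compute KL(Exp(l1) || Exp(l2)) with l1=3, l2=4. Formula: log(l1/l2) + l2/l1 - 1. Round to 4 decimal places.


KL divergence for exponential family:
KL = log(l1/l2) + l2/l1 - 1.
log(3/4) = -0.287682.
4/3 = 1.333333.
KL = -0.287682 + 1.333333 - 1 = 0.0457

0.0457


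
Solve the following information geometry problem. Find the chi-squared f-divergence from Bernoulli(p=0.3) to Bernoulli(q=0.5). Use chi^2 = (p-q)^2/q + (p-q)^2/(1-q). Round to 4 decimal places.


Chi-squared divergence between Bernoulli distributions:
chi^2 = (p-q)^2/q + (p-q)^2/(1-q).
p = 0.3, q = 0.5, p-q = -0.2.
(p-q)^2 = 0.04.
term1 = 0.04/0.5 = 0.08.
term2 = 0.04/0.5 = 0.08.
chi^2 = 0.08 + 0.08 = 0.1600

0.1600


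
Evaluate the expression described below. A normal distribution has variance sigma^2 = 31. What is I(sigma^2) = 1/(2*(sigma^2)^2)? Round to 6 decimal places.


Fisher information for variance: I(sigma^2) = 1/(2*sigma^4).
sigma^2 = 31, so sigma^4 = 961.
I = 1/(2*961) = 1/1922 = 0.000520

0.000520


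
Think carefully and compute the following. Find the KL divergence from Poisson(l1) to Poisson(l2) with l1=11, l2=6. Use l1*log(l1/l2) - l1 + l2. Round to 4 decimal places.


KL divergence for Poisson:
KL = l1*log(l1/l2) - l1 + l2.
l1 = 11, l2 = 6.
log(11/6) = 0.606136.
l1*log(l1/l2) = 11 * 0.606136 = 6.667494.
KL = 6.667494 - 11 + 6 = 1.6675

1.6675


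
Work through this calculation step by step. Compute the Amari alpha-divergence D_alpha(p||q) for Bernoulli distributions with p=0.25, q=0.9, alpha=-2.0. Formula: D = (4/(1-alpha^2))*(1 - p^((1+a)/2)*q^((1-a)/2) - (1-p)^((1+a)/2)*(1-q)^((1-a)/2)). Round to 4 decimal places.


Amari alpha-divergence:
D = (4/(1-alpha^2))*(1 - p^((1+a)/2)*q^((1-a)/2) - (1-p)^((1+a)/2)*(1-q)^((1-a)/2)).
alpha = -2.0, p = 0.25, q = 0.9.
e1 = (1+alpha)/2 = -0.5, e2 = (1-alpha)/2 = 1.5.
t1 = p^e1 * q^e2 = 0.25^-0.5 * 0.9^1.5 = 1.70763.
t2 = (1-p)^e1 * (1-q)^e2 = 0.75^-0.5 * 0.1^1.5 = 0.036515.
4/(1-alpha^2) = -1.333333.
D = -1.333333*(1 - 1.70763 - 0.036515) = 0.9922

0.9922


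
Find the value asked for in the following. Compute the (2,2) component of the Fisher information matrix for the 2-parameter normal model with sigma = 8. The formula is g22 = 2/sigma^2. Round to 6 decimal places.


For the 2-parameter normal family, the Fisher metric has:
  g11 = 1/sigma^2, g22 = 2/sigma^2.
sigma = 8, sigma^2 = 64.
g22 = 0.031250

0.031250


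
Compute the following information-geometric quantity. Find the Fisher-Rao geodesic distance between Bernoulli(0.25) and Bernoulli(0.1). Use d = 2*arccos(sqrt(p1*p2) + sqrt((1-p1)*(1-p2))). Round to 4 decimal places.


Geodesic distance on Bernoulli manifold:
d(p1,p2) = 2*arccos(sqrt(p1*p2) + sqrt((1-p1)*(1-p2))).
sqrt(p1*p2) = sqrt(0.25*0.1) = 0.158114.
sqrt((1-p1)*(1-p2)) = sqrt(0.75*0.9) = 0.821584.
arg = 0.158114 + 0.821584 = 0.979698.
d = 2*arccos(0.979698) = 0.4037

0.4037


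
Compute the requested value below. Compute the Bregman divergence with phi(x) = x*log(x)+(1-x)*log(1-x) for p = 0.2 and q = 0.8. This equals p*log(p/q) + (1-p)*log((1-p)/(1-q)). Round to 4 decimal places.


Bregman divergence with negative entropy generator:
D = p*log(p/q) + (1-p)*log((1-p)/(1-q)).
p = 0.2, q = 0.8.
p*log(p/q) = 0.2*log(0.2/0.8) = -0.277259.
(1-p)*log((1-p)/(1-q)) = 0.8*log(0.8/0.2) = 1.109035.
D = -0.277259 + 1.109035 = 0.8318

0.8318


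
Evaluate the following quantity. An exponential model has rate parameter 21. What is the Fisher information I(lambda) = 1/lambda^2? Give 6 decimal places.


Fisher information for exponential: I(lambda) = 1/lambda^2.
lambda = 21, lambda^2 = 441.
I = 1/441 = 0.002268

0.002268


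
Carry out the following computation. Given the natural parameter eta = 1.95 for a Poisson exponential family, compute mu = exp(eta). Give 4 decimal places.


Expectation parameter for Poisson exponential family:
mu = exp(eta).
eta = 1.95.
mu = exp(1.95) = 7.0287

7.0287


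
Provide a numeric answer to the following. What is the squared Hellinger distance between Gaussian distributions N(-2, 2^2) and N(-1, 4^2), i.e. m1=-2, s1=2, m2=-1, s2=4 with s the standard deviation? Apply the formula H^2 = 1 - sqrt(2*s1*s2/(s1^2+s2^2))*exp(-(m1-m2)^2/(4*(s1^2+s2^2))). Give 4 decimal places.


Squared Hellinger distance for Gaussians:
H^2 = 1 - sqrt(2*s1*s2/(s1^2+s2^2)) * exp(-(m1-m2)^2/(4*(s1^2+s2^2))).
s1^2 = 4, s2^2 = 16, s1^2+s2^2 = 20.
sqrt(2*2*4/(20)) = 0.894427.
(m1-m2)^2 = (-1)^2 = 1.
exp(-1/(4*20)) = exp(-0.0125) = 0.987578.
H^2 = 1 - 0.894427*0.987578 = 0.1167

0.1167


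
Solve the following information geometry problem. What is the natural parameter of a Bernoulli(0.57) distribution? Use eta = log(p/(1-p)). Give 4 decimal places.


Natural parameter for Bernoulli: eta = log(p/(1-p)).
p = 0.57, 1-p = 0.43.
p/(1-p) = 1.325581.
eta = log(1.325581) = 0.2819

0.2819


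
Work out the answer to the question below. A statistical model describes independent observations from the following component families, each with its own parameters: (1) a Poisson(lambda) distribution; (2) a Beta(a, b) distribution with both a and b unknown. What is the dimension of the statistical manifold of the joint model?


The dimension of a statistical manifold equals the number of free
(independent) real parameters of the model. For a product of independent
blocks the parameter counts add.
- Poisson (lambda): 1.
- Beta (a, b): 2.
Total = 1 + 2 = 3.
Dimension = 3

3
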